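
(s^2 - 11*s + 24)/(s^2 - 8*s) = (s - 3)/s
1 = 1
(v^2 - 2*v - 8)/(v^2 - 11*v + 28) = (v + 2)/(v - 7)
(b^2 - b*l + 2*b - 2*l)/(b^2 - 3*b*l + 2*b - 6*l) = (b - l)/(b - 3*l)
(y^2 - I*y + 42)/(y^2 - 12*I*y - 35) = (y + 6*I)/(y - 5*I)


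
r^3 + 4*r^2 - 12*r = r*(r - 2)*(r + 6)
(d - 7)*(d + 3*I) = d^2 - 7*d + 3*I*d - 21*I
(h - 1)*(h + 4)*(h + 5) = h^3 + 8*h^2 + 11*h - 20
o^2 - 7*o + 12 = (o - 4)*(o - 3)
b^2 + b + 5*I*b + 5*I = (b + 1)*(b + 5*I)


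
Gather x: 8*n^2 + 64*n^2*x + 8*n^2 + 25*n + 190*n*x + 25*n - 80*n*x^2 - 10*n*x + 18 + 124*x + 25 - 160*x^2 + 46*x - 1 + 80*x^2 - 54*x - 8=16*n^2 + 50*n + x^2*(-80*n - 80) + x*(64*n^2 + 180*n + 116) + 34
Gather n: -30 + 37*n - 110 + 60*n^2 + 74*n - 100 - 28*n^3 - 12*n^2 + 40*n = -28*n^3 + 48*n^2 + 151*n - 240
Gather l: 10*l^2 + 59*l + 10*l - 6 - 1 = 10*l^2 + 69*l - 7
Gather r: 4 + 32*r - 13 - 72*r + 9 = -40*r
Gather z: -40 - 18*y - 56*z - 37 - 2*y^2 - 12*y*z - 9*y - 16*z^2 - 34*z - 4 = -2*y^2 - 27*y - 16*z^2 + z*(-12*y - 90) - 81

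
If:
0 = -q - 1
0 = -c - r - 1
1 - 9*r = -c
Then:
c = -1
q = -1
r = 0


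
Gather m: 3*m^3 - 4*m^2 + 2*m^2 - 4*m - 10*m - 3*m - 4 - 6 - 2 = 3*m^3 - 2*m^2 - 17*m - 12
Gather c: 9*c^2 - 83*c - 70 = 9*c^2 - 83*c - 70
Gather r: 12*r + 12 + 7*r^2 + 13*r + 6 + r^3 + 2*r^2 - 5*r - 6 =r^3 + 9*r^2 + 20*r + 12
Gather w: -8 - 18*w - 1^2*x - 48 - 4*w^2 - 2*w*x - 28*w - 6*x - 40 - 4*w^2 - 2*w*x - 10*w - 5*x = -8*w^2 + w*(-4*x - 56) - 12*x - 96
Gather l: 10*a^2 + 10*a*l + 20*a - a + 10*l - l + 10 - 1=10*a^2 + 19*a + l*(10*a + 9) + 9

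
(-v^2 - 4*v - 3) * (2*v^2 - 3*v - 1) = -2*v^4 - 5*v^3 + 7*v^2 + 13*v + 3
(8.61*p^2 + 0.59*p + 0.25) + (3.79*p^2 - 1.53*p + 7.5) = 12.4*p^2 - 0.94*p + 7.75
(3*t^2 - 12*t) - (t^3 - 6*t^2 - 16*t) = -t^3 + 9*t^2 + 4*t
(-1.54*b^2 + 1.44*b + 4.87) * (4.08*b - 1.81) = -6.2832*b^3 + 8.6626*b^2 + 17.2632*b - 8.8147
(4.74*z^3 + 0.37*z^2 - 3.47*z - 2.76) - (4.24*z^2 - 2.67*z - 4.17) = 4.74*z^3 - 3.87*z^2 - 0.8*z + 1.41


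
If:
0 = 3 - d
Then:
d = 3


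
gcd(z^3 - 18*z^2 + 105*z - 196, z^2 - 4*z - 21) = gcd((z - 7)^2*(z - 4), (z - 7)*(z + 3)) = z - 7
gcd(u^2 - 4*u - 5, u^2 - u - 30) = 1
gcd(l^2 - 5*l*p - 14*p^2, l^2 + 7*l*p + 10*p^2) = l + 2*p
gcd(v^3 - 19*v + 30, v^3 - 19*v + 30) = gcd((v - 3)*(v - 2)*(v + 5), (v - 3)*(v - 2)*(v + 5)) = v^3 - 19*v + 30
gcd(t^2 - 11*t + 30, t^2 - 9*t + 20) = t - 5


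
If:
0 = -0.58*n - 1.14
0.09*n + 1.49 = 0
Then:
No Solution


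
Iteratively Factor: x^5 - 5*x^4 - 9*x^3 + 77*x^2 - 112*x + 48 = (x + 4)*(x^4 - 9*x^3 + 27*x^2 - 31*x + 12) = (x - 1)*(x + 4)*(x^3 - 8*x^2 + 19*x - 12) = (x - 3)*(x - 1)*(x + 4)*(x^2 - 5*x + 4) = (x - 3)*(x - 1)^2*(x + 4)*(x - 4)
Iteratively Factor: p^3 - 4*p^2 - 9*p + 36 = (p - 3)*(p^2 - p - 12) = (p - 3)*(p + 3)*(p - 4)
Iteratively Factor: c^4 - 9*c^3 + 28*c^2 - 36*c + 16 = (c - 2)*(c^3 - 7*c^2 + 14*c - 8) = (c - 2)^2*(c^2 - 5*c + 4) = (c - 4)*(c - 2)^2*(c - 1)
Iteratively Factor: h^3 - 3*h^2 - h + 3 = (h - 1)*(h^2 - 2*h - 3) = (h - 1)*(h + 1)*(h - 3)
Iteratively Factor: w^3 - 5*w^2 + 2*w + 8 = (w - 4)*(w^2 - w - 2) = (w - 4)*(w + 1)*(w - 2)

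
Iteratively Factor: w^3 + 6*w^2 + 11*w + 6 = (w + 1)*(w^2 + 5*w + 6) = (w + 1)*(w + 2)*(w + 3)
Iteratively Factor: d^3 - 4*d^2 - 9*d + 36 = (d + 3)*(d^2 - 7*d + 12) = (d - 4)*(d + 3)*(d - 3)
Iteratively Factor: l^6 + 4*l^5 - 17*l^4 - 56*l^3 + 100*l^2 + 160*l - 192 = (l - 1)*(l^5 + 5*l^4 - 12*l^3 - 68*l^2 + 32*l + 192) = (l - 1)*(l + 4)*(l^4 + l^3 - 16*l^2 - 4*l + 48) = (l - 1)*(l + 4)^2*(l^3 - 3*l^2 - 4*l + 12) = (l - 3)*(l - 1)*(l + 4)^2*(l^2 - 4) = (l - 3)*(l - 2)*(l - 1)*(l + 4)^2*(l + 2)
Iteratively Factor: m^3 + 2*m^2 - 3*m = (m - 1)*(m^2 + 3*m) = (m - 1)*(m + 3)*(m)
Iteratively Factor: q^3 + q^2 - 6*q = (q + 3)*(q^2 - 2*q) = q*(q + 3)*(q - 2)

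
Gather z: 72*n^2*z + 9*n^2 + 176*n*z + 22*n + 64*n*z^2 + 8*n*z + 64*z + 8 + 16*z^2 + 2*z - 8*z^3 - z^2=9*n^2 + 22*n - 8*z^3 + z^2*(64*n + 15) + z*(72*n^2 + 184*n + 66) + 8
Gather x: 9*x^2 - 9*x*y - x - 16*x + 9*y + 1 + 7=9*x^2 + x*(-9*y - 17) + 9*y + 8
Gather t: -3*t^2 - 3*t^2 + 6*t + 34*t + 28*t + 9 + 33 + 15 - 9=-6*t^2 + 68*t + 48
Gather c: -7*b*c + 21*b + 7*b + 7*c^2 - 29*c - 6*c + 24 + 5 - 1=28*b + 7*c^2 + c*(-7*b - 35) + 28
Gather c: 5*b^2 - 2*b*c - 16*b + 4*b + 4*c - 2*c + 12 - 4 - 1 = 5*b^2 - 12*b + c*(2 - 2*b) + 7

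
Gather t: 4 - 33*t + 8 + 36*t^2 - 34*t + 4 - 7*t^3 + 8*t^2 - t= -7*t^3 + 44*t^2 - 68*t + 16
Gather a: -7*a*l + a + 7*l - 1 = a*(1 - 7*l) + 7*l - 1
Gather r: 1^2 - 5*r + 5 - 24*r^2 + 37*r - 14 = -24*r^2 + 32*r - 8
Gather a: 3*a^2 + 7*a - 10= 3*a^2 + 7*a - 10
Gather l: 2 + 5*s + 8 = 5*s + 10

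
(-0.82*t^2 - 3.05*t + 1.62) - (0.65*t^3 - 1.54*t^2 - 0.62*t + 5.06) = -0.65*t^3 + 0.72*t^2 - 2.43*t - 3.44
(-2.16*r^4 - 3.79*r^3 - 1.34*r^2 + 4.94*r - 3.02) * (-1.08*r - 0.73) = 2.3328*r^5 + 5.67*r^4 + 4.2139*r^3 - 4.357*r^2 - 0.3446*r + 2.2046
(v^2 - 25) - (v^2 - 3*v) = 3*v - 25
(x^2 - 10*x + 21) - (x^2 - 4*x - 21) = 42 - 6*x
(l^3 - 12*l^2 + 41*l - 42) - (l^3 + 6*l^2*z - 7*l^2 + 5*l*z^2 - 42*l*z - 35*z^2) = -6*l^2*z - 5*l^2 - 5*l*z^2 + 42*l*z + 41*l + 35*z^2 - 42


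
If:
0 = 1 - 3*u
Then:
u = 1/3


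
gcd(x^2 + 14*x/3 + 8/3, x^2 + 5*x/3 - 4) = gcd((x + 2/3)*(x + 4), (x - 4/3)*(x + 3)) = 1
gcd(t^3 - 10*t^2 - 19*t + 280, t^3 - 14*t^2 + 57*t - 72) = t - 8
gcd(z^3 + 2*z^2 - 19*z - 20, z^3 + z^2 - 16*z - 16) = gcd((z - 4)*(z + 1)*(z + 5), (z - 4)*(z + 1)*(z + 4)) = z^2 - 3*z - 4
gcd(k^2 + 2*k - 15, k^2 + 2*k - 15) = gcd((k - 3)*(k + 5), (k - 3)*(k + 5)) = k^2 + 2*k - 15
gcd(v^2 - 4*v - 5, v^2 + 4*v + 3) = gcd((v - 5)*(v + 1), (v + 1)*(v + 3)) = v + 1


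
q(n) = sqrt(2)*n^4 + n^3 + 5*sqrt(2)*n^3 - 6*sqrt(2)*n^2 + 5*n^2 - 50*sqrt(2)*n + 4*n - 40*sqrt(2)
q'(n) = 4*sqrt(2)*n^3 + 3*n^2 + 15*sqrt(2)*n^2 - 12*sqrt(2)*n + 10*n - 50*sqrt(2) + 4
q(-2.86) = 11.52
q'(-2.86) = 18.94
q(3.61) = 277.08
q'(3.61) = 489.81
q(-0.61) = -18.81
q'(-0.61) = -54.73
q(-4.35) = 9.69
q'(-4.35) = -43.85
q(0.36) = -80.64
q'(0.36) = -65.82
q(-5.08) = 76.11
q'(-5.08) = -148.04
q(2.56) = -54.04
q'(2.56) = 169.03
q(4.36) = 766.31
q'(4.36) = 832.03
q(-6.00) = 307.70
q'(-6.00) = -375.09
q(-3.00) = 8.83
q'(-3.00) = 19.38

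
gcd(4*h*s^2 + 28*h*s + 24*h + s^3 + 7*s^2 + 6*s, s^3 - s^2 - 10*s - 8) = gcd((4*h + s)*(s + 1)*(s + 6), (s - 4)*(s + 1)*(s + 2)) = s + 1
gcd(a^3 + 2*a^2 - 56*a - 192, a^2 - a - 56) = a - 8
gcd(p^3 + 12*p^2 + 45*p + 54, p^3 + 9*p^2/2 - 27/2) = p^2 + 6*p + 9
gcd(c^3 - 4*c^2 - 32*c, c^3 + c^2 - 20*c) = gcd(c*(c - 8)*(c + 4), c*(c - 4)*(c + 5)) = c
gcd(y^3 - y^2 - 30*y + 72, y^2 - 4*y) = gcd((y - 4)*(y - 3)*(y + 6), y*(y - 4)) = y - 4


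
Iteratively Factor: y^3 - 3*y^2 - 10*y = (y - 5)*(y^2 + 2*y) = y*(y - 5)*(y + 2)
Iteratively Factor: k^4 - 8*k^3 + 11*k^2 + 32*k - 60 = (k + 2)*(k^3 - 10*k^2 + 31*k - 30) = (k - 2)*(k + 2)*(k^2 - 8*k + 15) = (k - 5)*(k - 2)*(k + 2)*(k - 3)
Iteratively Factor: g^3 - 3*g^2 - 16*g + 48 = (g + 4)*(g^2 - 7*g + 12) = (g - 4)*(g + 4)*(g - 3)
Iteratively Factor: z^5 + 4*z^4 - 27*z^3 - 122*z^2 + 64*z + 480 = (z + 3)*(z^4 + z^3 - 30*z^2 - 32*z + 160) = (z - 5)*(z + 3)*(z^3 + 6*z^2 - 32) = (z - 5)*(z + 3)*(z + 4)*(z^2 + 2*z - 8) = (z - 5)*(z - 2)*(z + 3)*(z + 4)*(z + 4)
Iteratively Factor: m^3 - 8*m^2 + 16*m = (m - 4)*(m^2 - 4*m) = m*(m - 4)*(m - 4)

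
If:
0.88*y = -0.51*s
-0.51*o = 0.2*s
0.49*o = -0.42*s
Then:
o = 0.00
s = 0.00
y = 0.00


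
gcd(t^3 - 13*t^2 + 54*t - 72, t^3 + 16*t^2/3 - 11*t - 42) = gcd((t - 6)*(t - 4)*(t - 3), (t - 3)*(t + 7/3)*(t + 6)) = t - 3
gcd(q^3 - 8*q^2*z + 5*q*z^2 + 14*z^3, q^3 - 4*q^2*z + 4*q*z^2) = -q + 2*z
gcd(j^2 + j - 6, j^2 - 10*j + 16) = j - 2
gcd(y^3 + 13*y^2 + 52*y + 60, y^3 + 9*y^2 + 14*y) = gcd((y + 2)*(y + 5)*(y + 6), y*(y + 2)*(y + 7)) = y + 2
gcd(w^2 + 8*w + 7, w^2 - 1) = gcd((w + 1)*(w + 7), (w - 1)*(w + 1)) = w + 1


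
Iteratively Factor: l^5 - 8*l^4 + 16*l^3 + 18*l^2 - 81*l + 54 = (l - 1)*(l^4 - 7*l^3 + 9*l^2 + 27*l - 54) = (l - 3)*(l - 1)*(l^3 - 4*l^2 - 3*l + 18) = (l - 3)^2*(l - 1)*(l^2 - l - 6) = (l - 3)^2*(l - 1)*(l + 2)*(l - 3)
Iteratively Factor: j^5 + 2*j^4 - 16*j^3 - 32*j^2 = (j + 2)*(j^4 - 16*j^2) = j*(j + 2)*(j^3 - 16*j) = j^2*(j + 2)*(j^2 - 16) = j^2*(j - 4)*(j + 2)*(j + 4)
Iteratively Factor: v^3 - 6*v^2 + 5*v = (v - 5)*(v^2 - v) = v*(v - 5)*(v - 1)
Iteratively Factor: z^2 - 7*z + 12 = (z - 3)*(z - 4)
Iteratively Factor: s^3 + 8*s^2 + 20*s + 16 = (s + 2)*(s^2 + 6*s + 8) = (s + 2)*(s + 4)*(s + 2)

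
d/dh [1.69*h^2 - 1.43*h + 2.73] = 3.38*h - 1.43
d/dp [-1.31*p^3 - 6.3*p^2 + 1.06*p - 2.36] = -3.93*p^2 - 12.6*p + 1.06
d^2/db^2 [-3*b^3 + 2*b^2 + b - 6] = 4 - 18*b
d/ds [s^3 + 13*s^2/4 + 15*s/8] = 3*s^2 + 13*s/2 + 15/8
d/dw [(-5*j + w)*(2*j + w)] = -3*j + 2*w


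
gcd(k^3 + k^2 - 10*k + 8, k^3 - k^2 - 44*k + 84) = k - 2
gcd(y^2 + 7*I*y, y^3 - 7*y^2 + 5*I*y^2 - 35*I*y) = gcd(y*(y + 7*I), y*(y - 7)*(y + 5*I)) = y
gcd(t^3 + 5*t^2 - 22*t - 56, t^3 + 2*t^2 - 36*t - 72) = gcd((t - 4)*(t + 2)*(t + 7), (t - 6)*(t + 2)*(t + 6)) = t + 2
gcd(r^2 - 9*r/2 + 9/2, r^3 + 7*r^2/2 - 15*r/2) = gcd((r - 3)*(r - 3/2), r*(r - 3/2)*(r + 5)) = r - 3/2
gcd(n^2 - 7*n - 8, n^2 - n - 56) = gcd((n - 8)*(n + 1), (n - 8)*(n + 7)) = n - 8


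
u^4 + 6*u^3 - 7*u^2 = u^2*(u - 1)*(u + 7)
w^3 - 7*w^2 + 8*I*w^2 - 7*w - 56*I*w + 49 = (w - 7)*(w + I)*(w + 7*I)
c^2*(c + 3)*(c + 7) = c^4 + 10*c^3 + 21*c^2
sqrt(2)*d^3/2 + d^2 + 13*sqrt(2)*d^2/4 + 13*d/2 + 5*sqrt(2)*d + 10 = (d + 5/2)*(d + 4)*(sqrt(2)*d/2 + 1)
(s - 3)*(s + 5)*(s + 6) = s^3 + 8*s^2 - 3*s - 90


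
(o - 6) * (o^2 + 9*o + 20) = o^3 + 3*o^2 - 34*o - 120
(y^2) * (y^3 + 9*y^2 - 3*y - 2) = y^5 + 9*y^4 - 3*y^3 - 2*y^2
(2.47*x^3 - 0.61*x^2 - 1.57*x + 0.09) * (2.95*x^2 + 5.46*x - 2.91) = 7.2865*x^5 + 11.6867*x^4 - 15.1498*x^3 - 6.5316*x^2 + 5.0601*x - 0.2619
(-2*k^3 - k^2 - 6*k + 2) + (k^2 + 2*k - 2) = -2*k^3 - 4*k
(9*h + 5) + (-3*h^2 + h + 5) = -3*h^2 + 10*h + 10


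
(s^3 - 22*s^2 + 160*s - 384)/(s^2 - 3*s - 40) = (s^2 - 14*s + 48)/(s + 5)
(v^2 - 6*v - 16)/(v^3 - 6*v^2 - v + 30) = (v - 8)/(v^2 - 8*v + 15)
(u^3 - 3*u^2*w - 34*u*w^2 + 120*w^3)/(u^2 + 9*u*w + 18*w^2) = (u^2 - 9*u*w + 20*w^2)/(u + 3*w)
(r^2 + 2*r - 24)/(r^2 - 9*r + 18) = (r^2 + 2*r - 24)/(r^2 - 9*r + 18)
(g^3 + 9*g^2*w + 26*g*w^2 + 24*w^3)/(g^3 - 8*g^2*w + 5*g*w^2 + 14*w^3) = (g^3 + 9*g^2*w + 26*g*w^2 + 24*w^3)/(g^3 - 8*g^2*w + 5*g*w^2 + 14*w^3)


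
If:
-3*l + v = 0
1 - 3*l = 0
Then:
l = 1/3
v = 1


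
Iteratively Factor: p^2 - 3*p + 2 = (p - 1)*(p - 2)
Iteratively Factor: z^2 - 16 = (z - 4)*(z + 4)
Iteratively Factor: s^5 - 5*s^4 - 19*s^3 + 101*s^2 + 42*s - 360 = (s - 5)*(s^4 - 19*s^2 + 6*s + 72) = (s - 5)*(s - 3)*(s^3 + 3*s^2 - 10*s - 24) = (s - 5)*(s - 3)*(s + 4)*(s^2 - s - 6) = (s - 5)*(s - 3)^2*(s + 4)*(s + 2)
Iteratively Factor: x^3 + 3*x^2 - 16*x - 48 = (x - 4)*(x^2 + 7*x + 12) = (x - 4)*(x + 3)*(x + 4)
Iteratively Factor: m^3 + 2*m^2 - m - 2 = (m - 1)*(m^2 + 3*m + 2) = (m - 1)*(m + 1)*(m + 2)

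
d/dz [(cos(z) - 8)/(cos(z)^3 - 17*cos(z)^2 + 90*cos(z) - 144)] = (2*cos(z) - 9)*sin(z)/((cos(z) - 6)^2*(cos(z) - 3)^2)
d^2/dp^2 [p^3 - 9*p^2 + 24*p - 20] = 6*p - 18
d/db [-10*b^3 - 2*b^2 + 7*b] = -30*b^2 - 4*b + 7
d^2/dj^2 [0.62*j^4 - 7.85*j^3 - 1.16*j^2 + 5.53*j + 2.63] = 7.44*j^2 - 47.1*j - 2.32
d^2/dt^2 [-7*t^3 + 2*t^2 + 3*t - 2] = 4 - 42*t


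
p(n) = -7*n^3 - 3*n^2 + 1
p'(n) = -21*n^2 - 6*n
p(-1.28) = 10.76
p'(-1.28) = -26.73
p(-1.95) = 41.50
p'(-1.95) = -68.15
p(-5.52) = 1086.97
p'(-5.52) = -606.76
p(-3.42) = 245.92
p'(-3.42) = -225.10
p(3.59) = -361.54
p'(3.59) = -292.19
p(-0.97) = 4.57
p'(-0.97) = -13.94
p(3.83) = -436.28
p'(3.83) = -331.03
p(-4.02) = 407.27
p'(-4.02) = -315.25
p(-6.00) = 1405.00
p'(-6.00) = -720.00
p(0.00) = 1.00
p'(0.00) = 0.00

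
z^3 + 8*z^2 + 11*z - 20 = (z - 1)*(z + 4)*(z + 5)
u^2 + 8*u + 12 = (u + 2)*(u + 6)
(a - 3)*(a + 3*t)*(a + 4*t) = a^3 + 7*a^2*t - 3*a^2 + 12*a*t^2 - 21*a*t - 36*t^2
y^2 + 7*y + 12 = (y + 3)*(y + 4)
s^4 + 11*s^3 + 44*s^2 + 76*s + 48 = (s + 2)^2*(s + 3)*(s + 4)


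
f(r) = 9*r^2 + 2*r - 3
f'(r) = 18*r + 2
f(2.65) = 65.50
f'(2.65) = 49.70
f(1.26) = 13.81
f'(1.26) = 24.68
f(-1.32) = 10.04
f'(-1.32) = -21.76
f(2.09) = 40.49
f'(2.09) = 39.62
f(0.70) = 2.81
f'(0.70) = 14.60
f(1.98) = 36.24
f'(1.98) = 37.64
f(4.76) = 210.44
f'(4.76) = 87.68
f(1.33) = 15.58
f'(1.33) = 25.94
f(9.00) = 744.00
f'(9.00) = 164.00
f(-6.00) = 309.00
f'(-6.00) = -106.00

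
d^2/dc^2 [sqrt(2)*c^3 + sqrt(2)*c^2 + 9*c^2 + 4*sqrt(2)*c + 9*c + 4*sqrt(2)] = 6*sqrt(2)*c + 2*sqrt(2) + 18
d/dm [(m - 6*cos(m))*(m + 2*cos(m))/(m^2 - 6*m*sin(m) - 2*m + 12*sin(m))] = (2*(m - 6*cos(m))*(m + 2*cos(m))*(3*m*cos(m) - m + 3*sin(m) - 6*cos(m) + 1) + 2*(m^2 - 6*m*sin(m) - 2*m + 12*sin(m))*(2*m*sin(m) + m + 6*sin(2*m) - 2*cos(m)))/((m - 2)^2*(m - 6*sin(m))^2)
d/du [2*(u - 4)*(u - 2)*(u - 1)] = 6*u^2 - 28*u + 28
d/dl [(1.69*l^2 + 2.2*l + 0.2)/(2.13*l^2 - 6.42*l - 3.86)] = (-15.5358*l^2 - 13.8988*l - 7.208)/(4.5369*l^4 - 27.3492*l^3 + 24.7728*l^2 + 49.5624*l + 14.8996)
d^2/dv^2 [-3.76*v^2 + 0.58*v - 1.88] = -7.52000000000000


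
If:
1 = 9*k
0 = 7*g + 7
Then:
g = -1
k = 1/9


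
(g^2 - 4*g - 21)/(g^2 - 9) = (g - 7)/(g - 3)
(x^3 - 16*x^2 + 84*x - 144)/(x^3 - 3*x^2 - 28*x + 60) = (x^2 - 10*x + 24)/(x^2 + 3*x - 10)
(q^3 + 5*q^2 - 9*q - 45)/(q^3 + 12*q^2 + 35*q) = (q^2 - 9)/(q*(q + 7))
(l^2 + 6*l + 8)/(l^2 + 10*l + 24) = (l + 2)/(l + 6)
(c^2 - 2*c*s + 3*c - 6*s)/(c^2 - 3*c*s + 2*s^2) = (-c - 3)/(-c + s)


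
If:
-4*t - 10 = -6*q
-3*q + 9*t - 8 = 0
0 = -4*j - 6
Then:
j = -3/2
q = 61/21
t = 13/7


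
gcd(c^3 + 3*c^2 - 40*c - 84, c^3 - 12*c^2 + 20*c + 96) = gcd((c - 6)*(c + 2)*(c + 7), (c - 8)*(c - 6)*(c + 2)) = c^2 - 4*c - 12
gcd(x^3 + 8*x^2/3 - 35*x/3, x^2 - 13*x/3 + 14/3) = x - 7/3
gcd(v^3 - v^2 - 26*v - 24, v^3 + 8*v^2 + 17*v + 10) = v + 1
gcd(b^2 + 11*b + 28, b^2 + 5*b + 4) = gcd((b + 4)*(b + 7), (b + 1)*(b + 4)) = b + 4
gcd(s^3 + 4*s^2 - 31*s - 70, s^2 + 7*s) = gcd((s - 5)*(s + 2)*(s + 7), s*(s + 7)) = s + 7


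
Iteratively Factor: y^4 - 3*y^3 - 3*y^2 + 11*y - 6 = (y - 1)*(y^3 - 2*y^2 - 5*y + 6) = (y - 1)*(y + 2)*(y^2 - 4*y + 3) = (y - 1)^2*(y + 2)*(y - 3)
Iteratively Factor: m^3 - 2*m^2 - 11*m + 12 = (m - 4)*(m^2 + 2*m - 3) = (m - 4)*(m + 3)*(m - 1)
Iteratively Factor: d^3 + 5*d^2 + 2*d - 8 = (d - 1)*(d^2 + 6*d + 8) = (d - 1)*(d + 4)*(d + 2)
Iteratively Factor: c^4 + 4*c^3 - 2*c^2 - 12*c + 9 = (c - 1)*(c^3 + 5*c^2 + 3*c - 9) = (c - 1)^2*(c^2 + 6*c + 9) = (c - 1)^2*(c + 3)*(c + 3)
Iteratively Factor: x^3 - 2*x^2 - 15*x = (x + 3)*(x^2 - 5*x) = (x - 5)*(x + 3)*(x)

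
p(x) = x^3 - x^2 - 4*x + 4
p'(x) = 3*x^2 - 2*x - 4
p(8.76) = 564.44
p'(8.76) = 208.69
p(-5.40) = -161.02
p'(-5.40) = 94.28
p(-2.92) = -17.74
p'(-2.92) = 27.42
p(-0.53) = 5.69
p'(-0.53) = -2.10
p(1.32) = -0.72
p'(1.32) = -1.41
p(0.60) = 1.46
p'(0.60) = -4.12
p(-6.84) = -335.44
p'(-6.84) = 150.04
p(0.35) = 2.52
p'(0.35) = -4.33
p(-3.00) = -20.00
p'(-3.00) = 29.00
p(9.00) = 616.00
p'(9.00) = 221.00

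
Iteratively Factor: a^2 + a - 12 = (a - 3)*(a + 4)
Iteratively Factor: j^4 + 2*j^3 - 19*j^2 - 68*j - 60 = (j + 3)*(j^3 - j^2 - 16*j - 20) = (j - 5)*(j + 3)*(j^2 + 4*j + 4) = (j - 5)*(j + 2)*(j + 3)*(j + 2)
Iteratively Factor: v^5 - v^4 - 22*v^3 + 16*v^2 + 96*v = (v - 3)*(v^4 + 2*v^3 - 16*v^2 - 32*v) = v*(v - 3)*(v^3 + 2*v^2 - 16*v - 32) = v*(v - 4)*(v - 3)*(v^2 + 6*v + 8) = v*(v - 4)*(v - 3)*(v + 4)*(v + 2)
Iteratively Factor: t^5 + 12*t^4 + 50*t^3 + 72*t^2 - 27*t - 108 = (t - 1)*(t^4 + 13*t^3 + 63*t^2 + 135*t + 108) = (t - 1)*(t + 3)*(t^3 + 10*t^2 + 33*t + 36) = (t - 1)*(t + 3)*(t + 4)*(t^2 + 6*t + 9) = (t - 1)*(t + 3)^2*(t + 4)*(t + 3)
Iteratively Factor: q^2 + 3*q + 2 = (q + 1)*(q + 2)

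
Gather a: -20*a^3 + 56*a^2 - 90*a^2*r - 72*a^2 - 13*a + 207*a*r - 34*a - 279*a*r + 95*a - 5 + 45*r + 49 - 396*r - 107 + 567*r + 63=-20*a^3 + a^2*(-90*r - 16) + a*(48 - 72*r) + 216*r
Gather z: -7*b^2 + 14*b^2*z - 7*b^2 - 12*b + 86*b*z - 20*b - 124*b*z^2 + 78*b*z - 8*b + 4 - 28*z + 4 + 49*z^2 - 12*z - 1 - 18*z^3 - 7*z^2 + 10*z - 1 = -14*b^2 - 40*b - 18*z^3 + z^2*(42 - 124*b) + z*(14*b^2 + 164*b - 30) + 6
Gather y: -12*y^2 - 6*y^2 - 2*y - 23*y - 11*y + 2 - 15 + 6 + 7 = -18*y^2 - 36*y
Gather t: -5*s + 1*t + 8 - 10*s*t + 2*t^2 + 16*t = -5*s + 2*t^2 + t*(17 - 10*s) + 8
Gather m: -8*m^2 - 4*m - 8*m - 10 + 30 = -8*m^2 - 12*m + 20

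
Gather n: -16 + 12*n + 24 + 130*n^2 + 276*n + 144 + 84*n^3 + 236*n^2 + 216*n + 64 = 84*n^3 + 366*n^2 + 504*n + 216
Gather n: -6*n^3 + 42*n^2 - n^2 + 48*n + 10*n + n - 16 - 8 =-6*n^3 + 41*n^2 + 59*n - 24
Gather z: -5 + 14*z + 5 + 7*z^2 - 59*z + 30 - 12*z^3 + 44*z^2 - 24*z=-12*z^3 + 51*z^2 - 69*z + 30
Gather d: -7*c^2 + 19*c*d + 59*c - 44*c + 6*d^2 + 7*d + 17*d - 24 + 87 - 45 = -7*c^2 + 15*c + 6*d^2 + d*(19*c + 24) + 18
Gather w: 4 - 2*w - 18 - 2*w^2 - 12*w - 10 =-2*w^2 - 14*w - 24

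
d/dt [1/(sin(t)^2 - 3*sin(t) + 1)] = (3 - 2*sin(t))*cos(t)/(sin(t)^2 - 3*sin(t) + 1)^2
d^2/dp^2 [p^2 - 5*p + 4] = 2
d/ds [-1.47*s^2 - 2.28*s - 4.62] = -2.94*s - 2.28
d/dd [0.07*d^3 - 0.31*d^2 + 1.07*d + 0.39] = 0.21*d^2 - 0.62*d + 1.07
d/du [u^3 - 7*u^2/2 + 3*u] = 3*u^2 - 7*u + 3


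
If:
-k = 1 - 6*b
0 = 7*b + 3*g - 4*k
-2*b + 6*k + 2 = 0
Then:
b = 2/17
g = -2/3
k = -5/17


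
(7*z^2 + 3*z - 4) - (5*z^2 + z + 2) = 2*z^2 + 2*z - 6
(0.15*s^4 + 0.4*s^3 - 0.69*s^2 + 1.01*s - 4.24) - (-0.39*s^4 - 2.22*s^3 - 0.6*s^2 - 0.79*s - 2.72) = 0.54*s^4 + 2.62*s^3 - 0.09*s^2 + 1.8*s - 1.52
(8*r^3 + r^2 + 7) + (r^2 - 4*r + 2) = 8*r^3 + 2*r^2 - 4*r + 9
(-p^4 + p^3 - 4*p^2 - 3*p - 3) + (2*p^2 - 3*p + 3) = -p^4 + p^3 - 2*p^2 - 6*p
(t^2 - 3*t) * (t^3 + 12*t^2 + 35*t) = t^5 + 9*t^4 - t^3 - 105*t^2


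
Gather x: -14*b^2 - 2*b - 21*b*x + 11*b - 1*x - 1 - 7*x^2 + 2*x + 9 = -14*b^2 + 9*b - 7*x^2 + x*(1 - 21*b) + 8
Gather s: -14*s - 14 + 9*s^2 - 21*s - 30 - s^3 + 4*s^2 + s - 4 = -s^3 + 13*s^2 - 34*s - 48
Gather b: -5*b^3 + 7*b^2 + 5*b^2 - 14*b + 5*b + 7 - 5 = -5*b^3 + 12*b^2 - 9*b + 2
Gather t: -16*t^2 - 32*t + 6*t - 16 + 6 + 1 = -16*t^2 - 26*t - 9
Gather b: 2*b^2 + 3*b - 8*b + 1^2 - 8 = 2*b^2 - 5*b - 7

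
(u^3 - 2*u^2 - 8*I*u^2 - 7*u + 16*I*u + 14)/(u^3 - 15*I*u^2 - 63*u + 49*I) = (u - 2)/(u - 7*I)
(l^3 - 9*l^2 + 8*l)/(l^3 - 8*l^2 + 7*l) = (l - 8)/(l - 7)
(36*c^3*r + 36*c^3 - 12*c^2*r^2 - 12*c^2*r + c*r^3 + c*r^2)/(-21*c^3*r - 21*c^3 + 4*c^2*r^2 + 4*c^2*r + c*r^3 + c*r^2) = (36*c^2 - 12*c*r + r^2)/(-21*c^2 + 4*c*r + r^2)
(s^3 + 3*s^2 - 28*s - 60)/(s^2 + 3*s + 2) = (s^2 + s - 30)/(s + 1)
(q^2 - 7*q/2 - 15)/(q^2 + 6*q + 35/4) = 2*(q - 6)/(2*q + 7)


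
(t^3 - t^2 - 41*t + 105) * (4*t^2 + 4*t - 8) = 4*t^5 - 176*t^3 + 264*t^2 + 748*t - 840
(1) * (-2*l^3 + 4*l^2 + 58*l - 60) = -2*l^3 + 4*l^2 + 58*l - 60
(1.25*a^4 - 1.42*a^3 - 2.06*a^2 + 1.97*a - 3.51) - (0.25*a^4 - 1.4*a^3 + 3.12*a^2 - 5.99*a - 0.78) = 1.0*a^4 - 0.02*a^3 - 5.18*a^2 + 7.96*a - 2.73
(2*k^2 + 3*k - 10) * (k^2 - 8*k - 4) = 2*k^4 - 13*k^3 - 42*k^2 + 68*k + 40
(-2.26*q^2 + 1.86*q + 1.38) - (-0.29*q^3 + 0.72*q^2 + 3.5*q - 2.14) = 0.29*q^3 - 2.98*q^2 - 1.64*q + 3.52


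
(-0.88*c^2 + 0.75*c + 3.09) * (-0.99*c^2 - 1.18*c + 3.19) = 0.8712*c^4 + 0.2959*c^3 - 6.7513*c^2 - 1.2537*c + 9.8571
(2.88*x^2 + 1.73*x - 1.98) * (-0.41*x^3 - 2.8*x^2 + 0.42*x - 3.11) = -1.1808*x^5 - 8.7733*x^4 - 2.8226*x^3 - 2.6862*x^2 - 6.2119*x + 6.1578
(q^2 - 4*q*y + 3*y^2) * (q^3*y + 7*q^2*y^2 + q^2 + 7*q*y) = q^5*y + 3*q^4*y^2 + q^4 - 25*q^3*y^3 + 3*q^3*y + 21*q^2*y^4 - 25*q^2*y^2 + 21*q*y^3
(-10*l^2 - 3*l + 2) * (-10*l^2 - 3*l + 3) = 100*l^4 + 60*l^3 - 41*l^2 - 15*l + 6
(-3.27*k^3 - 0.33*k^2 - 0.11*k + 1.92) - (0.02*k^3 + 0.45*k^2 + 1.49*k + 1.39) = -3.29*k^3 - 0.78*k^2 - 1.6*k + 0.53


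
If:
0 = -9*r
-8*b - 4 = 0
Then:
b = -1/2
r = 0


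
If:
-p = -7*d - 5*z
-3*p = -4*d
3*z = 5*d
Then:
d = 0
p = 0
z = 0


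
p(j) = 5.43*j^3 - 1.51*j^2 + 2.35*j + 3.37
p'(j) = 16.29*j^2 - 3.02*j + 2.35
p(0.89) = 8.09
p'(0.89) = 12.57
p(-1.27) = -13.17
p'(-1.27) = 32.46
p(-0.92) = -4.30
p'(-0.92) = 18.92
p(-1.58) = -25.53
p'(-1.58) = 47.79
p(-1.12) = -8.78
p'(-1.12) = 26.17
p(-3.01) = -165.47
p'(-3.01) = 159.03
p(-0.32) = 2.29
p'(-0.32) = 4.98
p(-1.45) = -19.77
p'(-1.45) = 40.98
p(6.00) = 1135.99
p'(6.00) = 570.67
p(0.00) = 3.37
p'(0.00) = 2.35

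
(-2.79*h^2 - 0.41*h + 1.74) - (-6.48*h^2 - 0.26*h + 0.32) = 3.69*h^2 - 0.15*h + 1.42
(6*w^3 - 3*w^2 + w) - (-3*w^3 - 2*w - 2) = 9*w^3 - 3*w^2 + 3*w + 2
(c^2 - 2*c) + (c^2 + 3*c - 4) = 2*c^2 + c - 4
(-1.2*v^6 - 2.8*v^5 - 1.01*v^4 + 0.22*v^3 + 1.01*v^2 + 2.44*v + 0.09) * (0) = 0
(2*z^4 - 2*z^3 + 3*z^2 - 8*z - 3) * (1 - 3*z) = -6*z^5 + 8*z^4 - 11*z^3 + 27*z^2 + z - 3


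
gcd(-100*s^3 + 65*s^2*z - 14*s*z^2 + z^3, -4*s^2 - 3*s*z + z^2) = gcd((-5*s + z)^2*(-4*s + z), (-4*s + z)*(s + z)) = -4*s + z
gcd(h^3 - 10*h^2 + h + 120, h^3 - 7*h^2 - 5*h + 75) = h^2 - 2*h - 15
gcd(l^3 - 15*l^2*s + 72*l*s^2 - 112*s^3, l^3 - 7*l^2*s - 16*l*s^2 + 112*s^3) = l^2 - 11*l*s + 28*s^2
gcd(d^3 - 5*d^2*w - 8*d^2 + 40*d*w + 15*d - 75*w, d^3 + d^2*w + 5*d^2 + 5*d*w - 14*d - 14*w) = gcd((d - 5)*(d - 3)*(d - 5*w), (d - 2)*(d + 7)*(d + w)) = 1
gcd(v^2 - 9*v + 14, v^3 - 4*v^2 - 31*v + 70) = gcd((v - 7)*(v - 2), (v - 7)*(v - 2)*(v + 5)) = v^2 - 9*v + 14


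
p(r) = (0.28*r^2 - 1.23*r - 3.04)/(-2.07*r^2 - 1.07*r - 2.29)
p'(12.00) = -0.01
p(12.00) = -0.07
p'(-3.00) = 0.05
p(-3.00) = -0.18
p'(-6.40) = -0.00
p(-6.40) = -0.20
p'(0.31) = -0.63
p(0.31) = 1.20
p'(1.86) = -0.28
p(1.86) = 0.38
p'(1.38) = -0.42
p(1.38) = 0.55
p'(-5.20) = -0.00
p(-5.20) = -0.21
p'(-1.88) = 0.27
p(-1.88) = -0.03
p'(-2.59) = 0.09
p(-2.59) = -0.15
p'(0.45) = -0.71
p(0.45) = 1.11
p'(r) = (0.56*r - 1.23)/(-2.07*r^2 - 1.07*r - 2.29) + (4.14*r + 1.07)*(0.28*r^2 - 1.23*r - 3.04)/(-2.07*r^2 - 1.07*r - 2.29)^2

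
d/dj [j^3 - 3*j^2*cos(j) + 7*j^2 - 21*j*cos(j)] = 3*j^2*sin(j) + 3*j^2 + 21*j*sin(j) - 6*j*cos(j) + 14*j - 21*cos(j)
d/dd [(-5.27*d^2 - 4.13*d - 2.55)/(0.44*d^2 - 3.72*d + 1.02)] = (21.4216*d^2 - 8.5068*d - 13.6986)/(0.1936*d^4 - 3.2736*d^3 + 14.736*d^2 - 7.5888*d + 1.0404)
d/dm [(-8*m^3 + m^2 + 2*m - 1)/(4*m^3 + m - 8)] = (-4*m^4 - 32*m^3 + 205*m^2 - 16*m - 15)/(16*m^6 + 8*m^4 - 64*m^3 + m^2 - 16*m + 64)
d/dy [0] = 0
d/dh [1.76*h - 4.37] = 1.76000000000000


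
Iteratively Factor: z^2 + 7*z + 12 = (z + 3)*(z + 4)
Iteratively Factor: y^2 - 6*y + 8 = (y - 2)*(y - 4)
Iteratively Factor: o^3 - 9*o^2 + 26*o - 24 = (o - 3)*(o^2 - 6*o + 8) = (o - 3)*(o - 2)*(o - 4)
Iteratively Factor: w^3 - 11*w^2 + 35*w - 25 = (w - 5)*(w^2 - 6*w + 5) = (w - 5)^2*(w - 1)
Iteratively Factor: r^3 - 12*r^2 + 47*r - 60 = (r - 4)*(r^2 - 8*r + 15) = (r - 5)*(r - 4)*(r - 3)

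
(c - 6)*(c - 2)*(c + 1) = c^3 - 7*c^2 + 4*c + 12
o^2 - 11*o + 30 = (o - 6)*(o - 5)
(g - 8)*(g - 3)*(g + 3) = g^3 - 8*g^2 - 9*g + 72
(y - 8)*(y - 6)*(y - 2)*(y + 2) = y^4 - 14*y^3 + 44*y^2 + 56*y - 192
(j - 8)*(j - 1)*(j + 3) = j^3 - 6*j^2 - 19*j + 24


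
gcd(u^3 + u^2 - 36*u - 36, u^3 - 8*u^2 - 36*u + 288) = u^2 - 36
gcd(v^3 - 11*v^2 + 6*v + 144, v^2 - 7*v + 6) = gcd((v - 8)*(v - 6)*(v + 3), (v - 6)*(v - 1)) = v - 6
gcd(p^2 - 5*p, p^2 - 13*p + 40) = p - 5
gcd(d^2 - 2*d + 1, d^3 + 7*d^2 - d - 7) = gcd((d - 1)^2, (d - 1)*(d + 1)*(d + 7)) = d - 1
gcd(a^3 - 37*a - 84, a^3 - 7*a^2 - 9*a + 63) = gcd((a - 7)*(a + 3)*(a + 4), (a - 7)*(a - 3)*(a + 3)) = a^2 - 4*a - 21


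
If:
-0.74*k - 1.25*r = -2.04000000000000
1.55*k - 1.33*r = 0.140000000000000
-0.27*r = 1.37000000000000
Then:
No Solution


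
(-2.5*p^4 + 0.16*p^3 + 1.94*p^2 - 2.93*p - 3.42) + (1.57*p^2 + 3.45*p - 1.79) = -2.5*p^4 + 0.16*p^3 + 3.51*p^2 + 0.52*p - 5.21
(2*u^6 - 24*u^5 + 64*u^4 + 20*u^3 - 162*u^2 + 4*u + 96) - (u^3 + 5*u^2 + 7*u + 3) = 2*u^6 - 24*u^5 + 64*u^4 + 19*u^3 - 167*u^2 - 3*u + 93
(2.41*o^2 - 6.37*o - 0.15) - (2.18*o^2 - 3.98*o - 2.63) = 0.23*o^2 - 2.39*o + 2.48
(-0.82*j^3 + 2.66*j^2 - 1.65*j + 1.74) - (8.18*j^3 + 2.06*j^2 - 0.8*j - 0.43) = -9.0*j^3 + 0.6*j^2 - 0.85*j + 2.17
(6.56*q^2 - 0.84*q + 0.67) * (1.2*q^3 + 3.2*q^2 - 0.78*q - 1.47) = 7.872*q^5 + 19.984*q^4 - 7.0008*q^3 - 6.844*q^2 + 0.7122*q - 0.9849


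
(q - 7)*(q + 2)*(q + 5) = q^3 - 39*q - 70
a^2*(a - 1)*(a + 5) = a^4 + 4*a^3 - 5*a^2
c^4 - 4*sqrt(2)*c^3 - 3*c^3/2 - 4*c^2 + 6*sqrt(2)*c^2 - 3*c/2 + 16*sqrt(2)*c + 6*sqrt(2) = (c - 3)*(c + 1/2)*(c + 1)*(c - 4*sqrt(2))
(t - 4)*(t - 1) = t^2 - 5*t + 4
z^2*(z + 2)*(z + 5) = z^4 + 7*z^3 + 10*z^2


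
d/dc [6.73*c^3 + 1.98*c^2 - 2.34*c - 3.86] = 20.19*c^2 + 3.96*c - 2.34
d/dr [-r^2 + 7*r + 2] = 7 - 2*r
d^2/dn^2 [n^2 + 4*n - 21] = 2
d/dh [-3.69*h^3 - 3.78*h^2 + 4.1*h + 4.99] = -11.07*h^2 - 7.56*h + 4.1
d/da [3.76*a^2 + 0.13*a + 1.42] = 7.52*a + 0.13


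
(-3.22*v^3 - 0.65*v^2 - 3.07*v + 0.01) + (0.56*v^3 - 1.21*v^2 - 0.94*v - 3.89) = -2.66*v^3 - 1.86*v^2 - 4.01*v - 3.88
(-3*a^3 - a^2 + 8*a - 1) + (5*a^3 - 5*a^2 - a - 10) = 2*a^3 - 6*a^2 + 7*a - 11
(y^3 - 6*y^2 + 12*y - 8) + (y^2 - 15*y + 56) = y^3 - 5*y^2 - 3*y + 48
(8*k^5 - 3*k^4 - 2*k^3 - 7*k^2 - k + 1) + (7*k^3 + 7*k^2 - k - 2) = 8*k^5 - 3*k^4 + 5*k^3 - 2*k - 1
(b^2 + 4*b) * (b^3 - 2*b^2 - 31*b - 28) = b^5 + 2*b^4 - 39*b^3 - 152*b^2 - 112*b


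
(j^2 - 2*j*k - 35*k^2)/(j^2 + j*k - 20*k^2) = (j - 7*k)/(j - 4*k)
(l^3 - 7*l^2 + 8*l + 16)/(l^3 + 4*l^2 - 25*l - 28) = (l - 4)/(l + 7)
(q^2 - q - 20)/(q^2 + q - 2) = (q^2 - q - 20)/(q^2 + q - 2)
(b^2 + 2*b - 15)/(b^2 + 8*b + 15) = (b - 3)/(b + 3)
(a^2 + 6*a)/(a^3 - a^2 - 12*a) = (a + 6)/(a^2 - a - 12)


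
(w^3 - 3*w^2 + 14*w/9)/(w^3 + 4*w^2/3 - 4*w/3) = (w - 7/3)/(w + 2)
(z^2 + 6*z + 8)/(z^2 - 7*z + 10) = (z^2 + 6*z + 8)/(z^2 - 7*z + 10)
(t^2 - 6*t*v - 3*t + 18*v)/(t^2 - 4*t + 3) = (t - 6*v)/(t - 1)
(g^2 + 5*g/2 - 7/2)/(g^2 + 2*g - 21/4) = 2*(g - 1)/(2*g - 3)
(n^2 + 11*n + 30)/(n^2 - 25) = (n + 6)/(n - 5)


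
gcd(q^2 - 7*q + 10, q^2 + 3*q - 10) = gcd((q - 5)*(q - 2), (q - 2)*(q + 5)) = q - 2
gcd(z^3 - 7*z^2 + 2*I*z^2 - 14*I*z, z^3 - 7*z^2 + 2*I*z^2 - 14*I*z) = z^3 + z^2*(-7 + 2*I) - 14*I*z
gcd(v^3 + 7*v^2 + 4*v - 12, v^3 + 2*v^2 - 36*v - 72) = v^2 + 8*v + 12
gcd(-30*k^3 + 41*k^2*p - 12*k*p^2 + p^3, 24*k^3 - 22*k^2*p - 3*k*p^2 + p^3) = 6*k^2 - 7*k*p + p^2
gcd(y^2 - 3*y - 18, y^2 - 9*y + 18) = y - 6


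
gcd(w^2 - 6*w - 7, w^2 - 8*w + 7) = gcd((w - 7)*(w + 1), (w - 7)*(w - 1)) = w - 7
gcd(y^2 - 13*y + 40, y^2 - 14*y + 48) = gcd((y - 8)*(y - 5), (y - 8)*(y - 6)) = y - 8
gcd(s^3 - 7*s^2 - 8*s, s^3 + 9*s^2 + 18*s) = s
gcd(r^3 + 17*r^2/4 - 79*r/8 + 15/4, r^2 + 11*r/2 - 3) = r^2 + 11*r/2 - 3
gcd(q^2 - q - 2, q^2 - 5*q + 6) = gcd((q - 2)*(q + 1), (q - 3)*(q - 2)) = q - 2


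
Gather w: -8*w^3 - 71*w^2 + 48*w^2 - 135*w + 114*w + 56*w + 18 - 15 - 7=-8*w^3 - 23*w^2 + 35*w - 4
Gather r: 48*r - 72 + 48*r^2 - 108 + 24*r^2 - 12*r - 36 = 72*r^2 + 36*r - 216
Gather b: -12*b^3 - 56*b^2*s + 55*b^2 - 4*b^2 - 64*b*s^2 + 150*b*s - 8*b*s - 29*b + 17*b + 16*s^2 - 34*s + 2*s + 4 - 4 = -12*b^3 + b^2*(51 - 56*s) + b*(-64*s^2 + 142*s - 12) + 16*s^2 - 32*s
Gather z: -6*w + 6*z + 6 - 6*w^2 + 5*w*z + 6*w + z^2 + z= -6*w^2 + z^2 + z*(5*w + 7) + 6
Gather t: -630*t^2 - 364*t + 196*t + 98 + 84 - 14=-630*t^2 - 168*t + 168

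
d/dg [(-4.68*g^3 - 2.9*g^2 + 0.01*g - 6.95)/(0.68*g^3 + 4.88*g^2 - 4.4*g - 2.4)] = (-20.8664*g^4 + 41.1704*g^3 + 60.5852*g^2 + 81.752*g - 30.604)/(0.4624*g^6 + 6.6368*g^5 + 17.8304*g^4 - 46.208*g^3 - 4.064*g^2 + 21.12*g + 5.76)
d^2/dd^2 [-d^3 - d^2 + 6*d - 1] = -6*d - 2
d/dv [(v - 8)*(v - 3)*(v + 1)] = 3*v^2 - 20*v + 13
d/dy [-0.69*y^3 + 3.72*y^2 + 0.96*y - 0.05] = -2.07*y^2 + 7.44*y + 0.96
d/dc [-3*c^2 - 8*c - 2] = -6*c - 8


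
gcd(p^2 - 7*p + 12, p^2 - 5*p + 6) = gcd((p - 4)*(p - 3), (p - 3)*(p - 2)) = p - 3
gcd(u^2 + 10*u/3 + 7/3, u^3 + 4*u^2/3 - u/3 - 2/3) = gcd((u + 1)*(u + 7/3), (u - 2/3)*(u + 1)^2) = u + 1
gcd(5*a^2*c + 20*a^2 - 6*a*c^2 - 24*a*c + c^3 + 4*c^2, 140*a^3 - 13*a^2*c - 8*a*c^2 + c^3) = 5*a - c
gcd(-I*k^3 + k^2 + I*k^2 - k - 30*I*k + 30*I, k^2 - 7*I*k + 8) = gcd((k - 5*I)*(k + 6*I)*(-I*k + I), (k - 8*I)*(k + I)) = 1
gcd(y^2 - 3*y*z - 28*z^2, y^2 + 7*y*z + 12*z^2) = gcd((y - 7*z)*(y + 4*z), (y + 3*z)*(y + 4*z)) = y + 4*z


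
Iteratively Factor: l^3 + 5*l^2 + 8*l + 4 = (l + 1)*(l^2 + 4*l + 4) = (l + 1)*(l + 2)*(l + 2)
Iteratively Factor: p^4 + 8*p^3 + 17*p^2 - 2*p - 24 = (p + 3)*(p^3 + 5*p^2 + 2*p - 8) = (p - 1)*(p + 3)*(p^2 + 6*p + 8) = (p - 1)*(p + 2)*(p + 3)*(p + 4)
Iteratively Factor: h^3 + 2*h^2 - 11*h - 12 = (h + 4)*(h^2 - 2*h - 3) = (h - 3)*(h + 4)*(h + 1)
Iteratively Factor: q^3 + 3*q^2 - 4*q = (q + 4)*(q^2 - q) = q*(q + 4)*(q - 1)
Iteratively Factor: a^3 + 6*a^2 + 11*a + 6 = (a + 1)*(a^2 + 5*a + 6) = (a + 1)*(a + 3)*(a + 2)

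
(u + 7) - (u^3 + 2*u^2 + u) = -u^3 - 2*u^2 + 7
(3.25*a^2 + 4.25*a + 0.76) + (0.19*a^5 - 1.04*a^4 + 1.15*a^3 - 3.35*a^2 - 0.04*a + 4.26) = 0.19*a^5 - 1.04*a^4 + 1.15*a^3 - 0.1*a^2 + 4.21*a + 5.02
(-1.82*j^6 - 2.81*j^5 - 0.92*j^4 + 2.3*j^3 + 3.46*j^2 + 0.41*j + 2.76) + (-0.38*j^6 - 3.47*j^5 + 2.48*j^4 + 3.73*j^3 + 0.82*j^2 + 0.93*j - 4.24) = -2.2*j^6 - 6.28*j^5 + 1.56*j^4 + 6.03*j^3 + 4.28*j^2 + 1.34*j - 1.48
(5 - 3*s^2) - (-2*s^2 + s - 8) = -s^2 - s + 13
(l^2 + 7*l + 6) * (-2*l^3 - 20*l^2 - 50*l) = -2*l^5 - 34*l^4 - 202*l^3 - 470*l^2 - 300*l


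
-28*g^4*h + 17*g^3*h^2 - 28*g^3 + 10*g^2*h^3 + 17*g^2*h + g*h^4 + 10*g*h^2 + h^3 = (-g + h)*(4*g + h)*(7*g + h)*(g*h + 1)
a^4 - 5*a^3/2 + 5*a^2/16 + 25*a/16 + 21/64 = (a - 7/4)*(a - 3/2)*(a + 1/4)*(a + 1/2)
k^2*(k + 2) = k^3 + 2*k^2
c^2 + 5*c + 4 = (c + 1)*(c + 4)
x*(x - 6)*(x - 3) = x^3 - 9*x^2 + 18*x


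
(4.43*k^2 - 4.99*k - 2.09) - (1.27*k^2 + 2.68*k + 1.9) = 3.16*k^2 - 7.67*k - 3.99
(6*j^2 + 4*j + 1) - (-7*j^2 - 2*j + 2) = 13*j^2 + 6*j - 1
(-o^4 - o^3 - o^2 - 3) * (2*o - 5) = -2*o^5 + 3*o^4 + 3*o^3 + 5*o^2 - 6*o + 15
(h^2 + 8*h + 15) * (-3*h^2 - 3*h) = -3*h^4 - 27*h^3 - 69*h^2 - 45*h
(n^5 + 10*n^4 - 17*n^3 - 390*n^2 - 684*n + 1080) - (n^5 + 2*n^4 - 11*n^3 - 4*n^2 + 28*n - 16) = 8*n^4 - 6*n^3 - 386*n^2 - 712*n + 1096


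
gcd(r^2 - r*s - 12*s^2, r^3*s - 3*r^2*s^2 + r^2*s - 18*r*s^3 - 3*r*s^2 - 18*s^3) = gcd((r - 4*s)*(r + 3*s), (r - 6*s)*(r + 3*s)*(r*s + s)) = r + 3*s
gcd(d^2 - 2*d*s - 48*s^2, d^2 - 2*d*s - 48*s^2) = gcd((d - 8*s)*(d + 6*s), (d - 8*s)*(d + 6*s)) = -d^2 + 2*d*s + 48*s^2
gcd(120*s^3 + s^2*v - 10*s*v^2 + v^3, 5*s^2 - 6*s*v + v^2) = 5*s - v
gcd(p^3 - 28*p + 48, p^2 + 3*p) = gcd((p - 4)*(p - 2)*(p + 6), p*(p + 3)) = 1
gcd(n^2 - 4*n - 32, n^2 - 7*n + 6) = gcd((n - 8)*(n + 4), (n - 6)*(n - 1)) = 1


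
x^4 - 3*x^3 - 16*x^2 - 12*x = x*(x - 6)*(x + 1)*(x + 2)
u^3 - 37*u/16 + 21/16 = (u - 1)*(u - 3/4)*(u + 7/4)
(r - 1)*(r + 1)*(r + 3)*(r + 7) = r^4 + 10*r^3 + 20*r^2 - 10*r - 21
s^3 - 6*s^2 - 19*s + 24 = (s - 8)*(s - 1)*(s + 3)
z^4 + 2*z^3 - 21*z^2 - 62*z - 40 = (z - 5)*(z + 1)*(z + 2)*(z + 4)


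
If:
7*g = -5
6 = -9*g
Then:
No Solution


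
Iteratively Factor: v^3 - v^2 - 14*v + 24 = (v + 4)*(v^2 - 5*v + 6) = (v - 2)*(v + 4)*(v - 3)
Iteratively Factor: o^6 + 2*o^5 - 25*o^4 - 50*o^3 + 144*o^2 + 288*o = (o + 3)*(o^5 - o^4 - 22*o^3 + 16*o^2 + 96*o) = (o + 3)*(o + 4)*(o^4 - 5*o^3 - 2*o^2 + 24*o) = (o - 3)*(o + 3)*(o + 4)*(o^3 - 2*o^2 - 8*o) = (o - 4)*(o - 3)*(o + 3)*(o + 4)*(o^2 + 2*o) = (o - 4)*(o - 3)*(o + 2)*(o + 3)*(o + 4)*(o)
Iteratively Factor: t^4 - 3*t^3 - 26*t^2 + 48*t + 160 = (t - 5)*(t^3 + 2*t^2 - 16*t - 32) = (t - 5)*(t - 4)*(t^2 + 6*t + 8) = (t - 5)*(t - 4)*(t + 2)*(t + 4)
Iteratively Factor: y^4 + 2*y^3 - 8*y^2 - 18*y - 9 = (y + 1)*(y^3 + y^2 - 9*y - 9) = (y + 1)^2*(y^2 - 9) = (y + 1)^2*(y + 3)*(y - 3)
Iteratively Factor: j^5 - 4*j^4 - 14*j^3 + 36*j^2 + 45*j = (j + 3)*(j^4 - 7*j^3 + 7*j^2 + 15*j) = (j - 3)*(j + 3)*(j^3 - 4*j^2 - 5*j) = (j - 5)*(j - 3)*(j + 3)*(j^2 + j) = j*(j - 5)*(j - 3)*(j + 3)*(j + 1)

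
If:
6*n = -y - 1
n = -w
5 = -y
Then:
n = 2/3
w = -2/3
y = -5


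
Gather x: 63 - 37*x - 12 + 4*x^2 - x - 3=4*x^2 - 38*x + 48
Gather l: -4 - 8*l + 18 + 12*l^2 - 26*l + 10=12*l^2 - 34*l + 24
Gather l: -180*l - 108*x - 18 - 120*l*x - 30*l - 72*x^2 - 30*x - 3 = l*(-120*x - 210) - 72*x^2 - 138*x - 21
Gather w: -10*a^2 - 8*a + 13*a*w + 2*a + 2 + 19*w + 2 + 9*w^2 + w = -10*a^2 - 6*a + 9*w^2 + w*(13*a + 20) + 4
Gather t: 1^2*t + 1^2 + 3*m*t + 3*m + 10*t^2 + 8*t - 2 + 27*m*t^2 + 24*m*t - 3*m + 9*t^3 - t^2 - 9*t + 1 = 27*m*t + 9*t^3 + t^2*(27*m + 9)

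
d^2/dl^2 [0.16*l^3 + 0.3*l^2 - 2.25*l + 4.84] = 0.96*l + 0.6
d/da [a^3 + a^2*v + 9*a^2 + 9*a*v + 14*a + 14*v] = 3*a^2 + 2*a*v + 18*a + 9*v + 14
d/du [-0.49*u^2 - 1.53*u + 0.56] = -0.98*u - 1.53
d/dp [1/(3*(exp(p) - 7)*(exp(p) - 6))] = (13 - 2*exp(p))*exp(p)/(3*(exp(4*p) - 26*exp(3*p) + 253*exp(2*p) - 1092*exp(p) + 1764))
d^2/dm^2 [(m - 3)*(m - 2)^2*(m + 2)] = 12*m^2 - 30*m + 4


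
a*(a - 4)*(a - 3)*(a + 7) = a^4 - 37*a^2 + 84*a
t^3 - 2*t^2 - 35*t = t*(t - 7)*(t + 5)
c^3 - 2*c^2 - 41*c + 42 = (c - 7)*(c - 1)*(c + 6)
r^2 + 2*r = r*(r + 2)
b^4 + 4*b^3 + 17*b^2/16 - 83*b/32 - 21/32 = (b - 3/4)*(b + 1/4)*(b + 1)*(b + 7/2)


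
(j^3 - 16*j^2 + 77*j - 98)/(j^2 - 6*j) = (j^3 - 16*j^2 + 77*j - 98)/(j*(j - 6))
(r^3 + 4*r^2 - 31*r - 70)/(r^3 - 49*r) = (r^2 - 3*r - 10)/(r*(r - 7))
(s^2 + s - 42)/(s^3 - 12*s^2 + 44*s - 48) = (s + 7)/(s^2 - 6*s + 8)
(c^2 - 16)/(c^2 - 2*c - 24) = (c - 4)/(c - 6)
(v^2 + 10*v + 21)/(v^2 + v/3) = 3*(v^2 + 10*v + 21)/(v*(3*v + 1))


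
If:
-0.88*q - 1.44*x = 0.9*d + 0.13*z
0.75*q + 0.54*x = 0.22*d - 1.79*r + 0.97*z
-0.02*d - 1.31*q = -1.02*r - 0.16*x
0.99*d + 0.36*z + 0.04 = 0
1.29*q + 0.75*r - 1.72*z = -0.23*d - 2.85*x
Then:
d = -0.06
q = 0.01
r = 0.01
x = 0.03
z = 0.04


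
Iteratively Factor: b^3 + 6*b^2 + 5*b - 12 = (b + 4)*(b^2 + 2*b - 3) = (b + 3)*(b + 4)*(b - 1)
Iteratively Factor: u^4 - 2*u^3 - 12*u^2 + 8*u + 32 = (u + 2)*(u^3 - 4*u^2 - 4*u + 16) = (u + 2)^2*(u^2 - 6*u + 8) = (u - 4)*(u + 2)^2*(u - 2)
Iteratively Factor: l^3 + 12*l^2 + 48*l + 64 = (l + 4)*(l^2 + 8*l + 16) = (l + 4)^2*(l + 4)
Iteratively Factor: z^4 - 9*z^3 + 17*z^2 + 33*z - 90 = (z + 2)*(z^3 - 11*z^2 + 39*z - 45) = (z - 3)*(z + 2)*(z^2 - 8*z + 15) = (z - 5)*(z - 3)*(z + 2)*(z - 3)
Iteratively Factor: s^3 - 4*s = (s - 2)*(s^2 + 2*s) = (s - 2)*(s + 2)*(s)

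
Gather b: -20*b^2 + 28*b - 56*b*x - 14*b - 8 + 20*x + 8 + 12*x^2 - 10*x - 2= -20*b^2 + b*(14 - 56*x) + 12*x^2 + 10*x - 2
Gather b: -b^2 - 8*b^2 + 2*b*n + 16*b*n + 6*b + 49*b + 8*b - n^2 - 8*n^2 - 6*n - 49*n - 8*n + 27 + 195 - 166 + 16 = -9*b^2 + b*(18*n + 63) - 9*n^2 - 63*n + 72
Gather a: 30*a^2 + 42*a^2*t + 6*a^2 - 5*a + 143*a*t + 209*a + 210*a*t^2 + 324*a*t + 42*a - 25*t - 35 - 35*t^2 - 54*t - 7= a^2*(42*t + 36) + a*(210*t^2 + 467*t + 246) - 35*t^2 - 79*t - 42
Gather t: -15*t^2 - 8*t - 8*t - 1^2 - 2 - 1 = -15*t^2 - 16*t - 4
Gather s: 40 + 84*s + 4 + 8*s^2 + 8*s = 8*s^2 + 92*s + 44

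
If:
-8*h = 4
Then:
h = -1/2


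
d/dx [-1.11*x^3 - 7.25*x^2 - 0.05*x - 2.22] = -3.33*x^2 - 14.5*x - 0.05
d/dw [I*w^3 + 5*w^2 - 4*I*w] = 3*I*w^2 + 10*w - 4*I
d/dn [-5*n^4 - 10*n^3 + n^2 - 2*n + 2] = -20*n^3 - 30*n^2 + 2*n - 2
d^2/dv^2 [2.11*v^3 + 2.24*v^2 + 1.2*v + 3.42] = 12.66*v + 4.48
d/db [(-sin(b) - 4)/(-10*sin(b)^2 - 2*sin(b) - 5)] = (-80*sin(b) + 5*cos(2*b) - 8)*cos(b)/(10*sin(b)^2 + 2*sin(b) + 5)^2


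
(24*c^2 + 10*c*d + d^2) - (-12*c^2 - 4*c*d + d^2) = 36*c^2 + 14*c*d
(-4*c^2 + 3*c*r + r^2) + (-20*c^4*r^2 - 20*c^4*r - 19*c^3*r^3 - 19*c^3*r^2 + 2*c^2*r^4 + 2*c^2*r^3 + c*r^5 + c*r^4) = -20*c^4*r^2 - 20*c^4*r - 19*c^3*r^3 - 19*c^3*r^2 + 2*c^2*r^4 + 2*c^2*r^3 - 4*c^2 + c*r^5 + c*r^4 + 3*c*r + r^2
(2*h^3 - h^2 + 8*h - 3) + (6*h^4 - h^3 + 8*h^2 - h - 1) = 6*h^4 + h^3 + 7*h^2 + 7*h - 4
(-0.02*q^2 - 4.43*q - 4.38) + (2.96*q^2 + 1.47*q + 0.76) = 2.94*q^2 - 2.96*q - 3.62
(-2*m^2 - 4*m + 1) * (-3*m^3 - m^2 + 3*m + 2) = 6*m^5 + 14*m^4 - 5*m^3 - 17*m^2 - 5*m + 2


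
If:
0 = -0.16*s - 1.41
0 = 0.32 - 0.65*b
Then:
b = 0.49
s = -8.81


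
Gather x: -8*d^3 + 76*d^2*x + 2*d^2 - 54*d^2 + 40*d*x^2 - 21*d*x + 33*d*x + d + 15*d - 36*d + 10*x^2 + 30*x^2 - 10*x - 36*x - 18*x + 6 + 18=-8*d^3 - 52*d^2 - 20*d + x^2*(40*d + 40) + x*(76*d^2 + 12*d - 64) + 24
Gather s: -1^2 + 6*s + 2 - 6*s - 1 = 0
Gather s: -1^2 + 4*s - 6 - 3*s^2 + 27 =-3*s^2 + 4*s + 20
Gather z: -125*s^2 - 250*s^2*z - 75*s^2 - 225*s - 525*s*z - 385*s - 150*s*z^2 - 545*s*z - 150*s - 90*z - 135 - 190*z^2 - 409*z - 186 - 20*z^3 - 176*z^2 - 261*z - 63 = -200*s^2 - 760*s - 20*z^3 + z^2*(-150*s - 366) + z*(-250*s^2 - 1070*s - 760) - 384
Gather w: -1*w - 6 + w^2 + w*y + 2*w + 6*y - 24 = w^2 + w*(y + 1) + 6*y - 30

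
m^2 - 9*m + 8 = (m - 8)*(m - 1)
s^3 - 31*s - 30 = (s - 6)*(s + 1)*(s + 5)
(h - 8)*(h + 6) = h^2 - 2*h - 48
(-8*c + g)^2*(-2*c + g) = -128*c^3 + 96*c^2*g - 18*c*g^2 + g^3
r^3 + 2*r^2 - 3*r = r*(r - 1)*(r + 3)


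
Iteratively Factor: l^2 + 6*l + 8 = (l + 4)*(l + 2)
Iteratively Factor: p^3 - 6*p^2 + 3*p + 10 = (p - 5)*(p^2 - p - 2) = (p - 5)*(p + 1)*(p - 2)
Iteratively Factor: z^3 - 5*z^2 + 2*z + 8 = (z - 4)*(z^2 - z - 2) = (z - 4)*(z - 2)*(z + 1)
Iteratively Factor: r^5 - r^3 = (r - 1)*(r^4 + r^3) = r*(r - 1)*(r^3 + r^2) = r^2*(r - 1)*(r^2 + r) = r^3*(r - 1)*(r + 1)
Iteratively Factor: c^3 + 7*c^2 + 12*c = (c)*(c^2 + 7*c + 12) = c*(c + 3)*(c + 4)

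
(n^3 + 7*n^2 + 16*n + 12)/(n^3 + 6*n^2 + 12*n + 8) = (n + 3)/(n + 2)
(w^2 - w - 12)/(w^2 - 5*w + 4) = (w + 3)/(w - 1)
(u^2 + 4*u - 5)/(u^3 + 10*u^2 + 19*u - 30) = 1/(u + 6)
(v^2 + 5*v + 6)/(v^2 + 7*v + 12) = (v + 2)/(v + 4)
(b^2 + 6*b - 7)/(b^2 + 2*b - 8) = (b^2 + 6*b - 7)/(b^2 + 2*b - 8)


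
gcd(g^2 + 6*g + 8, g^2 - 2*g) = 1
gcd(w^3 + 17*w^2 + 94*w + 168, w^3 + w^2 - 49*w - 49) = w + 7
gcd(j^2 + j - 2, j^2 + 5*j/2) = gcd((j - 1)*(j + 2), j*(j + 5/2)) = 1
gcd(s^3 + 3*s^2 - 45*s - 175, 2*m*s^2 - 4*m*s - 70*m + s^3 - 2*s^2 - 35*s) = s^2 - 2*s - 35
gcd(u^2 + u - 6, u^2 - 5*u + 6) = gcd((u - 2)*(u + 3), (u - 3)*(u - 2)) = u - 2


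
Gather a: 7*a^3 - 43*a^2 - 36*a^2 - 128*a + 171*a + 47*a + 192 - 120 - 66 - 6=7*a^3 - 79*a^2 + 90*a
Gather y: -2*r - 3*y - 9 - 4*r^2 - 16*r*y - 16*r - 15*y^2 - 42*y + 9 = -4*r^2 - 18*r - 15*y^2 + y*(-16*r - 45)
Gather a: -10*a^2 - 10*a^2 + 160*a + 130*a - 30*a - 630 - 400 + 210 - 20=-20*a^2 + 260*a - 840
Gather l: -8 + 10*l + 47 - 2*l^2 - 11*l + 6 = -2*l^2 - l + 45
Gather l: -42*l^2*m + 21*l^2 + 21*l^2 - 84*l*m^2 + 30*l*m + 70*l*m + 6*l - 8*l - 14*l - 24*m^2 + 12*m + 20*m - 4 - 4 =l^2*(42 - 42*m) + l*(-84*m^2 + 100*m - 16) - 24*m^2 + 32*m - 8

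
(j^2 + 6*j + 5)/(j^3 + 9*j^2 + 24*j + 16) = (j + 5)/(j^2 + 8*j + 16)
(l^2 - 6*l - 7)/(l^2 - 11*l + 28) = (l + 1)/(l - 4)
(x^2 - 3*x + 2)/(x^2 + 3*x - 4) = (x - 2)/(x + 4)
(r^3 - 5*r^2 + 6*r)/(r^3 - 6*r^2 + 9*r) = (r - 2)/(r - 3)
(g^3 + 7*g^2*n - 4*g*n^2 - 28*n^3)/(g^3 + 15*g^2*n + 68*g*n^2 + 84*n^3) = (g - 2*n)/(g + 6*n)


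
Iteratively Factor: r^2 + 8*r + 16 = (r + 4)*(r + 4)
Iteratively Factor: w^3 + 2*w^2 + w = (w + 1)*(w^2 + w) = w*(w + 1)*(w + 1)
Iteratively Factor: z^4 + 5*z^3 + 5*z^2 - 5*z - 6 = (z + 3)*(z^3 + 2*z^2 - z - 2) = (z - 1)*(z + 3)*(z^2 + 3*z + 2) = (z - 1)*(z + 1)*(z + 3)*(z + 2)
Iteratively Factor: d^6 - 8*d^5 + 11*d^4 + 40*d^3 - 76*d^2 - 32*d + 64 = (d + 1)*(d^5 - 9*d^4 + 20*d^3 + 20*d^2 - 96*d + 64) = (d + 1)*(d + 2)*(d^4 - 11*d^3 + 42*d^2 - 64*d + 32) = (d - 4)*(d + 1)*(d + 2)*(d^3 - 7*d^2 + 14*d - 8) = (d - 4)*(d - 2)*(d + 1)*(d + 2)*(d^2 - 5*d + 4) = (d - 4)*(d - 2)*(d - 1)*(d + 1)*(d + 2)*(d - 4)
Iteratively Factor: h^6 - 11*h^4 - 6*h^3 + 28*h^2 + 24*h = (h)*(h^5 - 11*h^3 - 6*h^2 + 28*h + 24) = h*(h + 2)*(h^4 - 2*h^3 - 7*h^2 + 8*h + 12) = h*(h + 2)^2*(h^3 - 4*h^2 + h + 6) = h*(h + 1)*(h + 2)^2*(h^2 - 5*h + 6) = h*(h - 3)*(h + 1)*(h + 2)^2*(h - 2)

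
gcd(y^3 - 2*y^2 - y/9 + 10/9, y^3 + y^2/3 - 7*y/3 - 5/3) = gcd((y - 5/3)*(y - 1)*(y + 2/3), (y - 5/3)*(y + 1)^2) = y - 5/3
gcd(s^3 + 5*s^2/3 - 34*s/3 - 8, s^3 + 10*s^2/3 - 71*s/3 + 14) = s - 3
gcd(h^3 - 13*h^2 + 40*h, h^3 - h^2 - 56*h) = h^2 - 8*h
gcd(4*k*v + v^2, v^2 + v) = v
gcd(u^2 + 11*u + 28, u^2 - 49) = u + 7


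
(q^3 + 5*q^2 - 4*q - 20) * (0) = 0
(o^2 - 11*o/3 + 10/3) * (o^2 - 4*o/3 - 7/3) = o^4 - 5*o^3 + 53*o^2/9 + 37*o/9 - 70/9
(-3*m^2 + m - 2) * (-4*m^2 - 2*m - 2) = 12*m^4 + 2*m^3 + 12*m^2 + 2*m + 4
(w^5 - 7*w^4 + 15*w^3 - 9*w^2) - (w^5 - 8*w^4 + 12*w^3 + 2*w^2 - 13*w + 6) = w^4 + 3*w^3 - 11*w^2 + 13*w - 6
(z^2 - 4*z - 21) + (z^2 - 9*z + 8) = 2*z^2 - 13*z - 13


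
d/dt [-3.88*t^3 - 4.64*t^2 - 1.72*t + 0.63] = -11.64*t^2 - 9.28*t - 1.72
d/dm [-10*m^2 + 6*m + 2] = 6 - 20*m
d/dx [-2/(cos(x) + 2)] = -2*sin(x)/(cos(x) + 2)^2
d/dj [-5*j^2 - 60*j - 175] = -10*j - 60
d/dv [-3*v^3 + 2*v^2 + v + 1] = -9*v^2 + 4*v + 1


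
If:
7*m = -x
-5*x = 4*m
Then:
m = 0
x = 0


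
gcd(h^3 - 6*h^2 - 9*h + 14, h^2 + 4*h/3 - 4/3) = h + 2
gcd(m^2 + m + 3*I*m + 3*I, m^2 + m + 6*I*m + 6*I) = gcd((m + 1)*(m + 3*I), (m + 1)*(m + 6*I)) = m + 1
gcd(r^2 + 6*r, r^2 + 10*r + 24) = r + 6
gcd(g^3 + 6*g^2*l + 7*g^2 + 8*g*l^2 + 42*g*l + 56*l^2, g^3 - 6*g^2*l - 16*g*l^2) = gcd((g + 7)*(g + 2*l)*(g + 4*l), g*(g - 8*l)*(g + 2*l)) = g + 2*l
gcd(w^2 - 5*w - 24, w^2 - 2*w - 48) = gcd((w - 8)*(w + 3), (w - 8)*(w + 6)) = w - 8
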